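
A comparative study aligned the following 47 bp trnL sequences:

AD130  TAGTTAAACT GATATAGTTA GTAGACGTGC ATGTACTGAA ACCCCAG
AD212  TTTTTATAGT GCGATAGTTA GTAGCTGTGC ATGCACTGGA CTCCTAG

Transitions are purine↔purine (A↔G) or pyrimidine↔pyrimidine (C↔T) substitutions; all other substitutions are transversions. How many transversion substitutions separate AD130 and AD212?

8

The sequences differ at positions 2 (A/T, transversion), 3 (G/T, transversion), 7 (A/T, transversion), 9 (C/G, transversion), 12 (A/C, transversion), 13 (T/G, transversion), 25 (A/C, transversion), 26 (C/T, transition), 34 (T/C, transition), 39 (A/G, transition), 41 (A/C, transversion), 42 (C/T, transition), 45 (C/T, transition).
Of the 13 differences, 5 transitions and 8 transversions, so the answer is 8.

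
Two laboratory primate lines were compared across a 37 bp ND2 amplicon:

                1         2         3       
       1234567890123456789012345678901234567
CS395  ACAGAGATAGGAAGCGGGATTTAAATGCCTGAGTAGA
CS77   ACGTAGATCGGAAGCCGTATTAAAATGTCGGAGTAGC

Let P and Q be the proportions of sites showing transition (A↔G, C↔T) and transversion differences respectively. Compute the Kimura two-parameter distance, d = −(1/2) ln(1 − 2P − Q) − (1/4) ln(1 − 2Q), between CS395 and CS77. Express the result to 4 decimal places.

0.2953

The sequences differ at positions 3 (A/G, transition), 4 (G/T, transversion), 9 (A/C, transversion), 16 (G/C, transversion), 18 (G/T, transversion), 22 (T/A, transversion), 28 (C/T, transition), 30 (T/G, transversion), 37 (A/C, transversion).
Of the 9 differences, 2 transitions and 7 transversions over 37 sites: P = 2/37 = 0.054054, Q = 7/37 = 0.189189.
d = −0.5·ln(0.702703) − 0.25·ln(0.621622) = −0.5·(-0.352821) − 0.25·(-0.475423) = 0.2953.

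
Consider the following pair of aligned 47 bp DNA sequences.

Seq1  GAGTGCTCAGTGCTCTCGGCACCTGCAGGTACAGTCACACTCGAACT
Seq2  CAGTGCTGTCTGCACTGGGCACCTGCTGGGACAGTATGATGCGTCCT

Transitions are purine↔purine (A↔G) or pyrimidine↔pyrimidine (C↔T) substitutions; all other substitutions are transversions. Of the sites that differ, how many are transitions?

1

The sequences differ at positions 1 (G/C, transversion), 8 (C/G, transversion), 9 (A/T, transversion), 10 (G/C, transversion), 14 (T/A, transversion), 17 (C/G, transversion), 27 (A/T, transversion), 30 (T/G, transversion), 36 (C/A, transversion), 37 (A/T, transversion), 38 (C/G, transversion), 40 (C/T, transition), 41 (T/G, transversion), 44 (A/T, transversion), 45 (A/C, transversion).
Of the 15 differences, 1 transition and 14 transversions, so the answer is 1.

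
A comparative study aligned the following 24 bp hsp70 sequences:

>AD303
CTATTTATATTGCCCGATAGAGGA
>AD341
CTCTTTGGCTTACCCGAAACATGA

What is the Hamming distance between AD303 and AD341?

8

The sequences differ at positions 3 (A/C), 7 (A/G), 8 (T/G), 9 (A/C), 12 (G/A), 18 (T/A), 20 (G/C), 22 (G/T).
That gives 8 mismatches out of 24 aligned sites, so the Hamming distance is 8.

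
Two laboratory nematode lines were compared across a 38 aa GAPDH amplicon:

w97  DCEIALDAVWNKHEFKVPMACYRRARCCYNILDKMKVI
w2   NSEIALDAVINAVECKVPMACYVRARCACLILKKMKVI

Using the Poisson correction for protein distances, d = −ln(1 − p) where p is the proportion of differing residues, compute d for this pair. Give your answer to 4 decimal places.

0.3417

The sequences differ at positions 1 (D/N), 2 (C/S), 10 (W/I), 12 (K/A), 13 (H/V), 15 (F/C), 23 (R/V), 28 (C/A), 29 (Y/C), 30 (N/L), 33 (D/K).
p = 11/38 = 0.289474.
d = −ln(1 − 0.289474) = −ln(0.710526) = 0.3417.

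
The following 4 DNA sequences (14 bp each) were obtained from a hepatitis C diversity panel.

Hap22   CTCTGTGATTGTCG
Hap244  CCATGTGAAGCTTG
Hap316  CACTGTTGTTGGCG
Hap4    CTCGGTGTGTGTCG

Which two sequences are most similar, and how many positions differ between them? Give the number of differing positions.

3

Pairwise Hamming distances:
  Hap22 vs Hap244: 6
  Hap22 vs Hap316: 4
  Hap22 vs Hap4: 3
  Hap244 vs Hap316: 9
  Hap244 vs Hap4: 8
  Hap316 vs Hap4: 6
The smallest is 3, between Hap22 and Hap4.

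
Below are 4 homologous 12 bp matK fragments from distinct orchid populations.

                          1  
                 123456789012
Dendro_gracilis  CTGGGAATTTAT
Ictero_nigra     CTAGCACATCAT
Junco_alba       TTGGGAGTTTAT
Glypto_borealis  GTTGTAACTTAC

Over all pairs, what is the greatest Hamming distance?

Pairwise Hamming distances:
  Dendro_gracilis vs Ictero_nigra: 5
  Dendro_gracilis vs Junco_alba: 2
  Dendro_gracilis vs Glypto_borealis: 5
  Ictero_nigra vs Junco_alba: 6
  Ictero_nigra vs Glypto_borealis: 7
  Junco_alba vs Glypto_borealis: 6
The largest is 7, between Ictero_nigra and Glypto_borealis.

7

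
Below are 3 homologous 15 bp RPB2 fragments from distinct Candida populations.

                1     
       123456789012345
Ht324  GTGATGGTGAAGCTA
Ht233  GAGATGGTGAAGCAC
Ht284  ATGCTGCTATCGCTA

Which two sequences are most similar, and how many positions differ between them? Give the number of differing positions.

3

Pairwise Hamming distances:
  Ht324 vs Ht233: 3
  Ht324 vs Ht284: 6
  Ht233 vs Ht284: 9
The smallest is 3, between Ht324 and Ht233.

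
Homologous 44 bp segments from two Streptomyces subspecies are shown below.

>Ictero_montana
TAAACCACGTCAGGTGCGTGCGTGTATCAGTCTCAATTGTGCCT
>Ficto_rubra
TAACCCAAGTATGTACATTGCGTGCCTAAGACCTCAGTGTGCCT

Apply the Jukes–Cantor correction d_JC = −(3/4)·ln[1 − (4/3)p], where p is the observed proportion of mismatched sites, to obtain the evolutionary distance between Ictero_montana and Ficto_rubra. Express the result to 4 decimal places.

Differing sites — 4:A/C; 8:C/A; 11:C/A; 12:A/T; 14:G/T; 15:T/A; 16:G/C; 17:C/A; 18:G/T; 25:T/C; 26:A/C; 28:C/A; 31:T/A; 33:T/C; 34:C/T; 35:A/C; 37:T/G.
p = 17/44 = 0.386364.
d = −0.75 · ln(1 − (4/3)·0.386364) = −0.75 · ln(0.484848) = −0.75 · (-0.723920) = 0.5429.

0.5429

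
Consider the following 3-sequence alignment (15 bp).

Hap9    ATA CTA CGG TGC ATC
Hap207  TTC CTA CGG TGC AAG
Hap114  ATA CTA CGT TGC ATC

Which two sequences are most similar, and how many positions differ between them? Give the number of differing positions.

1

Pairwise Hamming distances:
  Hap9 vs Hap207: 4
  Hap9 vs Hap114: 1
  Hap207 vs Hap114: 5
The smallest is 1, between Hap9 and Hap114.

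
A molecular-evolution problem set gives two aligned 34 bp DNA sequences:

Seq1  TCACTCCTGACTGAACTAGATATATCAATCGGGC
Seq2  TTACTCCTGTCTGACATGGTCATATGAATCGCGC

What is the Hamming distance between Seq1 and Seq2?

9

Differing sites — 2:C/T; 10:A/T; 15:A/C; 16:C/A; 18:A/G; 20:A/T; 21:T/C; 26:C/G; 32:G/C.
That gives 9 mismatches out of 34 aligned sites, so the Hamming distance is 9.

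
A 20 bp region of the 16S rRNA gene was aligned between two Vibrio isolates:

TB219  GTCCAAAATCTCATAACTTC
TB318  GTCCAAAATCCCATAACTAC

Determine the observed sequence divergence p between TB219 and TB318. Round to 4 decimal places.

0.1000

The sequences differ at positions 11 (T/C), 19 (T/A).
There are 2 differences over 20 sites, so p = 2/20 = 0.1000.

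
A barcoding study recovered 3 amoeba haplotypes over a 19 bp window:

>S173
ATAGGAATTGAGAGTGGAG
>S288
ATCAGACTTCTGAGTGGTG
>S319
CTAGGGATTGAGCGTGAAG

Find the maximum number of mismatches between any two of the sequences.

10

Pairwise Hamming distances:
  S173 vs S288: 6
  S173 vs S319: 4
  S288 vs S319: 10
The largest is 10, between S288 and S319.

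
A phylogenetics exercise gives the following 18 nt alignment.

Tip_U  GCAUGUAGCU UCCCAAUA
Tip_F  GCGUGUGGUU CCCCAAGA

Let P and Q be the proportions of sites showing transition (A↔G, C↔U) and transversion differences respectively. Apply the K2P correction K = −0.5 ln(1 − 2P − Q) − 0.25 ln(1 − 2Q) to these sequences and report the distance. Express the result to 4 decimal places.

0.3760

The sequences differ at positions 3 (A/G, transition), 7 (A/G, transition), 9 (C/U, transition), 11 (U/C, transition), 17 (U/G, transversion).
Of the 5 differences, 4 transitions and 1 transversion over 18 sites: P = 4/18 = 0.222222, Q = 1/18 = 0.055556.
d = −0.5·ln(0.500000) − 0.25·ln(0.888888) = −0.5·(-0.693147) − 0.25·(-0.117784) = 0.3760.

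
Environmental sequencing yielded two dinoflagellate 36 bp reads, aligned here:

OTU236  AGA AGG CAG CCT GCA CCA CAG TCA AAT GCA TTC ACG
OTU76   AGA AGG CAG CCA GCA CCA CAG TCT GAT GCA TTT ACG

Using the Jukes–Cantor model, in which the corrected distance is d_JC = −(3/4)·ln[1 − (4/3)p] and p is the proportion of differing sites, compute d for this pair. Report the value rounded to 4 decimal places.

0.1203

Differing sites — 12:T/A; 24:A/T; 25:A/G; 33:C/T.
p = 4/36 = 0.111111.
d = −0.75 · ln(1 − (4/3)·0.111111) = −0.75 · ln(0.851852) = −0.75 · (-0.160342) = 0.1203.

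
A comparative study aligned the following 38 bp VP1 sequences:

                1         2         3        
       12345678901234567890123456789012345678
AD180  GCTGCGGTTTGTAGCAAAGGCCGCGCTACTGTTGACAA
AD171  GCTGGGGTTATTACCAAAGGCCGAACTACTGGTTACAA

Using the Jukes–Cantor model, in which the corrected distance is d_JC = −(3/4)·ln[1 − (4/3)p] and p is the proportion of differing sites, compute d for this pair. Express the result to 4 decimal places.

Differing sites — 5:C/G; 10:T/A; 11:G/T; 14:G/C; 24:C/A; 25:G/A; 32:T/G; 34:G/T.
p = 8/38 = 0.210526.
d = −0.75 · ln(1 − (4/3)·0.210526) = −0.75 · ln(0.719299) = −0.75 · (-0.329478) = 0.2471.

0.2471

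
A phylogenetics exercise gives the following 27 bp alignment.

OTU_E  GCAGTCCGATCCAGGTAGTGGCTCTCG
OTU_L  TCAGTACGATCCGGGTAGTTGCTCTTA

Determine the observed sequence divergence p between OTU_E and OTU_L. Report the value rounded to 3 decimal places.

Mismatches occur at site 1 (G→T), site 6 (C→A), site 13 (A→G), site 20 (G→T), site 26 (C→T), site 27 (G→A).
There are 6 differences over 27 sites, so p = 6/27 = 0.222.

0.222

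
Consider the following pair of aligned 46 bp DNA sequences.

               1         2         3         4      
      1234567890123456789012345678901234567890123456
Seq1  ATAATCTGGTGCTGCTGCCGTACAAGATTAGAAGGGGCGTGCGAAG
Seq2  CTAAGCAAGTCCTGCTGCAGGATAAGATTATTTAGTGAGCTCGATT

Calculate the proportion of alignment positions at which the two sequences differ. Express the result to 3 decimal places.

0.391

The sequences differ at positions 1 (A/C), 5 (T/G), 7 (T/A), 8 (G/A), 11 (G/C), 19 (C/A), 21 (T/G), 23 (C/T), 31 (G/T), 32 (A/T), 33 (A/T), 34 (G/A), 36 (G/T), 38 (C/A), 40 (T/C), 41 (G/T), 45 (A/T), 46 (G/T).
There are 18 differences over 46 sites, so p = 18/46 = 0.391.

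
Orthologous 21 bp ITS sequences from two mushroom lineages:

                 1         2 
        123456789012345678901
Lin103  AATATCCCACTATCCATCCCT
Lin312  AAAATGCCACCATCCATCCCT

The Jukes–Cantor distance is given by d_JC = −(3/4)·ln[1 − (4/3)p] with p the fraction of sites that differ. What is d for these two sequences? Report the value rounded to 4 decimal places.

Mismatches occur at site 3 (T↔A), site 6 (C↔G), site 11 (T↔C).
p = 3/21 = 0.142857.
d = −0.75 · ln(1 − (4/3)·0.142857) = −0.75 · ln(0.809524) = −0.75 · (-0.211309) = 0.1585.

0.1585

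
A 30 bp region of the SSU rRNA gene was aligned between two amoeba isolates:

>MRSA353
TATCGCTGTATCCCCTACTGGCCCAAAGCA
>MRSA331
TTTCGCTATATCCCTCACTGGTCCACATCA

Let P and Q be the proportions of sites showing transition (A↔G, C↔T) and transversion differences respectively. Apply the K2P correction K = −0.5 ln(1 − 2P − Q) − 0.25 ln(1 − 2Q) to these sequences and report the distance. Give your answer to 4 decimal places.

The sequences differ at positions 2 (A/T, transversion), 8 (G/A, transition), 15 (C/T, transition), 16 (T/C, transition), 22 (C/T, transition), 26 (A/C, transversion), 28 (G/T, transversion).
Of the 7 differences, 4 transitions and 3 transversions over 30 sites: P = 4/30 = 0.133333, Q = 3/30 = 0.100000.
d = −0.5·ln(0.633334) − 0.25·ln(0.800000) = −0.5·(-0.456757) − 0.25·(-0.223144) = 0.2842.

0.2842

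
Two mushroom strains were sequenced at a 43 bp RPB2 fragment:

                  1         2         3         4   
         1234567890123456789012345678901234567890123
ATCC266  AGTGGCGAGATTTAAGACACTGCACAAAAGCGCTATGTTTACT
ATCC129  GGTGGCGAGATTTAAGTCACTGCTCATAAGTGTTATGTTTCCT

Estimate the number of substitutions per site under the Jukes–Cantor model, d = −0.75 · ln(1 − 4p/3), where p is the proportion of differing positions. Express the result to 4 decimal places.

0.1835

Mismatches occur at site 1 (A↔G), site 17 (A↔T), site 24 (A↔T), site 27 (A↔T), site 31 (C↔T), site 33 (C↔T), site 41 (A↔C).
p = 7/43 = 0.162791.
d = −0.75 · ln(1 − (4/3)·0.162791) = −0.75 · ln(0.782945) = −0.75 · (-0.244693) = 0.1835.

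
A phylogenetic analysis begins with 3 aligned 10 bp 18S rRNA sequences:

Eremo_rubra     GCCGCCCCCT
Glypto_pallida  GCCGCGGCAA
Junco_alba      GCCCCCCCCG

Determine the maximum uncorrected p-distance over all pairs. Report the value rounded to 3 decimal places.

Pairwise Hamming distances:
  Eremo_rubra vs Glypto_pallida: 4
  Eremo_rubra vs Junco_alba: 2
  Glypto_pallida vs Junco_alba: 5
The largest is 5 mismatches, between Glypto_pallida and Junco_alba; p = 5/10 = 0.500.

0.500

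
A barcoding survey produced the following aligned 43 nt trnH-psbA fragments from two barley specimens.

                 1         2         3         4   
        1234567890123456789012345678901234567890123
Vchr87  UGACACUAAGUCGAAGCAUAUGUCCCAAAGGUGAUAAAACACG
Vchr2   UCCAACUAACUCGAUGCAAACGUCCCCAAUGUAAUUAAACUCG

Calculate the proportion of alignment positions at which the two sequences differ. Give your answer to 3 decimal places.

0.279

Differing sites — 2:G/C; 3:A/C; 4:C/A; 10:G/C; 15:A/U; 19:U/A; 21:U/C; 27:A/C; 30:G/U; 33:G/A; 36:A/U; 41:A/U.
There are 12 differences over 43 sites, so p = 12/43 = 0.279.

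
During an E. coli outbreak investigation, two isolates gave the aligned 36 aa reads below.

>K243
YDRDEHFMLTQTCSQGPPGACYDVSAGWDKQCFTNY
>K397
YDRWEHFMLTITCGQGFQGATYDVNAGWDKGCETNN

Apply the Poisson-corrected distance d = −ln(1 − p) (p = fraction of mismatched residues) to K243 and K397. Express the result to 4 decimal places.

0.3254

Differing sites — 4:D/W; 11:Q/I; 14:S/G; 17:P/F; 18:P/Q; 21:C/T; 25:S/N; 31:Q/G; 33:F/E; 36:Y/N.
p = 10/36 = 0.277778.
d = −ln(1 − 0.277778) = −ln(0.722222) = 0.3254.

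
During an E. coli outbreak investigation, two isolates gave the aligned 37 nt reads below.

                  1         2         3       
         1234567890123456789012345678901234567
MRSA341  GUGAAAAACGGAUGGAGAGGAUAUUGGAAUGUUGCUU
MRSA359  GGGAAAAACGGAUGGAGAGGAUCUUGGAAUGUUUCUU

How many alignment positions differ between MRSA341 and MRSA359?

Mismatches occur at site 2 (U→G), site 23 (A→C), site 34 (G→U).
That gives 3 mismatches out of 37 aligned sites, so the Hamming distance is 3.

3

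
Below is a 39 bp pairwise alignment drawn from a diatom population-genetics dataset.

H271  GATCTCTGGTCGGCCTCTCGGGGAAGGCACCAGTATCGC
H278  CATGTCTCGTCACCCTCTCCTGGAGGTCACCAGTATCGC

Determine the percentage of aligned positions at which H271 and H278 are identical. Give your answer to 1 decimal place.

The sequences differ at positions 1 (G/C), 4 (C/G), 8 (G/C), 12 (G/A), 13 (G/C), 20 (G/C), 21 (G/T), 25 (A/G), 27 (G/T).
30 of the 39 sites match, so the percent identity is 30/39 × 100 = 76.9%.

76.9%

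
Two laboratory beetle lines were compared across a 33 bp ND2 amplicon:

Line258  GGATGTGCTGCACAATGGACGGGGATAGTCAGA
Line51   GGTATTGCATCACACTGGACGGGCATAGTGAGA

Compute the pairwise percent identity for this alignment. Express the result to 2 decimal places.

Mismatches occur at site 3 (A↔T), site 4 (T↔A), site 5 (G↔T), site 9 (T↔A), site 10 (G↔T), site 15 (A↔C), site 24 (G↔C), site 30 (C↔G).
25 of the 33 sites match, so the percent identity is 25/33 × 100 = 75.76%.

75.76%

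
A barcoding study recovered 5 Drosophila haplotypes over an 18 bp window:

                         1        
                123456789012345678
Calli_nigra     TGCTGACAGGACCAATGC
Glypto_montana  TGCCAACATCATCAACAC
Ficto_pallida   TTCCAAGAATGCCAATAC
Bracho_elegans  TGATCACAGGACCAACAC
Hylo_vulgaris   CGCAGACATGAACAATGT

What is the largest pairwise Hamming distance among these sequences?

Pairwise Hamming distances:
  Calli_nigra vs Glypto_montana: 7
  Calli_nigra vs Ficto_pallida: 8
  Calli_nigra vs Bracho_elegans: 4
  Calli_nigra vs Hylo_vulgaris: 5
  Glypto_montana vs Ficto_pallida: 7
  Glypto_montana vs Bracho_elegans: 6
  Glypto_montana vs Hylo_vulgaris: 8
  Ficto_pallida vs Bracho_elegans: 9
  Ficto_pallida vs Hylo_vulgaris: 11
  Bracho_elegans vs Hylo_vulgaris: 9
The largest is 11, between Ficto_pallida and Hylo_vulgaris.

11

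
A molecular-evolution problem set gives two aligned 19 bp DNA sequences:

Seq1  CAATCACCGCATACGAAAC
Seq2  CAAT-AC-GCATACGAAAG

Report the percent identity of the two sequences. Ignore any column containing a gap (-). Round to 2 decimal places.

Excluding the 2 gap columns leaves 17 comparable sites.
Differing sites — 19:C/G.
16 of the 17 comparable sites match, so the percent identity is 16/17 × 100 = 94.12%.

94.12%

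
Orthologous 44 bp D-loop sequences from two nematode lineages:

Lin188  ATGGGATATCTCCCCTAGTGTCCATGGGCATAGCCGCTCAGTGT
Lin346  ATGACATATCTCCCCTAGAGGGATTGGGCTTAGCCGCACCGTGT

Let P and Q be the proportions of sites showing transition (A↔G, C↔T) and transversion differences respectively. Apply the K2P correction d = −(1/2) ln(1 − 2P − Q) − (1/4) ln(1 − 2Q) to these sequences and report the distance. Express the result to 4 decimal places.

Mismatches occur at site 4 (G/A, transition), site 5 (G/C, transversion), site 19 (T/A, transversion), site 21 (T/G, transversion), site 22 (C/G, transversion), site 23 (C/A, transversion), site 24 (A/T, transversion), site 30 (A/T, transversion), site 38 (T/A, transversion), site 40 (A/C, transversion).
Of the 10 differences, 1 transition and 9 transversions over 44 sites: P = 1/44 = 0.022727, Q = 9/44 = 0.204545.
d = −0.5·ln(0.750001) − 0.25·ln(0.590910) = −0.5·(-0.287681) − 0.25·(-0.526092) = 0.2754.

0.2754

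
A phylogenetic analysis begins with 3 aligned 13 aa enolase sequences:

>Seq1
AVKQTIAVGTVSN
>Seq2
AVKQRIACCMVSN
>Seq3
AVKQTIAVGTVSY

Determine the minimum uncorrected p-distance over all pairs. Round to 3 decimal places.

0.077

Pairwise Hamming distances:
  Seq1 vs Seq2: 4
  Seq1 vs Seq3: 1
  Seq2 vs Seq3: 5
The smallest is 1 mismatch, between Seq1 and Seq3; p = 1/13 = 0.077.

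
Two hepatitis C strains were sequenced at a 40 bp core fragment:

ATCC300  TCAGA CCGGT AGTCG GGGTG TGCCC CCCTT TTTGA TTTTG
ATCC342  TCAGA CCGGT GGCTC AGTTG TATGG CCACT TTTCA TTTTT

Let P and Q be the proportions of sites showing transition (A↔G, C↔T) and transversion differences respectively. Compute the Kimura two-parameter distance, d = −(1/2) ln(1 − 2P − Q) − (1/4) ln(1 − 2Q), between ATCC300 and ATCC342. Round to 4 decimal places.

0.4799

The sequences differ at positions 11 (A/G, transition), 13 (T/C, transition), 14 (C/T, transition), 15 (G/C, transversion), 16 (G/A, transition), 18 (G/T, transversion), 22 (G/A, transition), 23 (C/T, transition), 24 (C/G, transversion), 25 (C/G, transversion), 28 (C/A, transversion), 29 (T/C, transition), 34 (G/C, transversion), 40 (G/T, transversion).
Of the 14 differences, 7 transitions and 7 transversions over 40 sites: P = 7/40 = 0.175000, Q = 7/40 = 0.175000.
d = −0.5·ln(0.475000) − 0.25·ln(0.650000) = −0.5·(-0.744440) − 0.25·(-0.430783) = 0.4799.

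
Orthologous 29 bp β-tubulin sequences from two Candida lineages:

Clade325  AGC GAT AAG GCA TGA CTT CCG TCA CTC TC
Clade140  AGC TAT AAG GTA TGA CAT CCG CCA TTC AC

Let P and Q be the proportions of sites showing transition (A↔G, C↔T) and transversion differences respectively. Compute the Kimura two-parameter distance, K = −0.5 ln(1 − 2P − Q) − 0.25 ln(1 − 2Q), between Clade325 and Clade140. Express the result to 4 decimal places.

0.2437

Mismatches occur at site 4 (G→T, transversion), site 11 (C→T, transition), site 17 (T→A, transversion), site 22 (T→C, transition), site 25 (C→T, transition), site 28 (T→A, transversion).
Of the 6 differences, 3 transitions and 3 transversions over 29 sites: P = 3/29 = 0.103448, Q = 3/29 = 0.103448.
d = −0.5·ln(0.689656) − 0.25·ln(0.793104) = −0.5·(-0.371562) − 0.25·(-0.231801) = 0.2437.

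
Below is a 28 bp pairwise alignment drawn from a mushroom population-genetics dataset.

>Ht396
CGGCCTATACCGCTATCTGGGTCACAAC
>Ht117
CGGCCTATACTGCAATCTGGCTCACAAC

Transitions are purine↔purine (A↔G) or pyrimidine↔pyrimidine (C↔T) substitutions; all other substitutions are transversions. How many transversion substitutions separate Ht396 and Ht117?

The sequences differ at positions 11 (C/T, transition), 14 (T/A, transversion), 21 (G/C, transversion).
Of the 3 differences, 1 transition and 2 transversions, so the answer is 2.

2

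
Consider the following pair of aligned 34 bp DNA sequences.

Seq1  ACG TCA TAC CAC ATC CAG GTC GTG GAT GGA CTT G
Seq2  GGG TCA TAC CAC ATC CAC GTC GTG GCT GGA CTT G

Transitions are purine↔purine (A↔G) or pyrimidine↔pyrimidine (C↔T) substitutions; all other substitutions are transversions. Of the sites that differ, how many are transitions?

1

Differing sites — 1:A/G (Ti); 2:C/G (Tv); 18:G/C (Tv); 26:A/C (Tv).
Of the 4 differences, 1 transition and 3 transversions, so the answer is 1.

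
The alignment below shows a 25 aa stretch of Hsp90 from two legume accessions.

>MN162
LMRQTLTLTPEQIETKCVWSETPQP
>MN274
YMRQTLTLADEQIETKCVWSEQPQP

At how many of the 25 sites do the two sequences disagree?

4

The sequences differ at positions 1 (L/Y), 9 (T/A), 10 (P/D), 22 (T/Q).
That gives 4 mismatches out of 25 aligned sites, so the Hamming distance is 4.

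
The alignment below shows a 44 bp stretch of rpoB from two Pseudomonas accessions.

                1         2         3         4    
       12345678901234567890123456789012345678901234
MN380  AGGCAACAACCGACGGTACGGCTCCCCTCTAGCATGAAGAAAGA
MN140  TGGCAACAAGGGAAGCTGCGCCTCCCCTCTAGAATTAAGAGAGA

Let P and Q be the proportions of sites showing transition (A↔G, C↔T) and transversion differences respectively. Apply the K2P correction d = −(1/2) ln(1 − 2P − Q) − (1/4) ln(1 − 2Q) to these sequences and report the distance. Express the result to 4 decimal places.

Mismatches occur at site 1 (A/T, transversion), site 10 (C/G, transversion), site 11 (C/G, transversion), site 14 (C/A, transversion), site 16 (G/C, transversion), site 18 (A/G, transition), site 21 (G/C, transversion), site 33 (C/A, transversion), site 36 (G/T, transversion), site 41 (A/G, transition).
Of the 10 differences, 2 transitions and 8 transversions over 44 sites: P = 2/44 = 0.045455, Q = 8/44 = 0.181818.
d = −0.5·ln(0.727272) − 0.25·ln(0.636364) = −0.5·(-0.318455) − 0.25·(-0.451985) = 0.2722.

0.2722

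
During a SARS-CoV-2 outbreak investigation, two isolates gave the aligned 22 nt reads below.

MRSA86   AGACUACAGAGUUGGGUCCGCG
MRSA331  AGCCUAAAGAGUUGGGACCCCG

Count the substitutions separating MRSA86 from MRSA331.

The sequences differ at positions 3 (A/C), 7 (C/A), 17 (U/A), 20 (G/C).
That gives 4 mismatches out of 22 aligned sites, so the Hamming distance is 4.

4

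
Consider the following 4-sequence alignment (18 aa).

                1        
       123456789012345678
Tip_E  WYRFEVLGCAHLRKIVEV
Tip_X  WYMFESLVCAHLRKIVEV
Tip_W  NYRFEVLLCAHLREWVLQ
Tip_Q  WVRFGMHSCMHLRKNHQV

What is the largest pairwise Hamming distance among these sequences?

12

Pairwise Hamming distances:
  Tip_E vs Tip_X: 3
  Tip_E vs Tip_W: 6
  Tip_E vs Tip_Q: 9
  Tip_X vs Tip_W: 8
  Tip_X vs Tip_Q: 10
  Tip_W vs Tip_Q: 12
The largest is 12, between Tip_W and Tip_Q.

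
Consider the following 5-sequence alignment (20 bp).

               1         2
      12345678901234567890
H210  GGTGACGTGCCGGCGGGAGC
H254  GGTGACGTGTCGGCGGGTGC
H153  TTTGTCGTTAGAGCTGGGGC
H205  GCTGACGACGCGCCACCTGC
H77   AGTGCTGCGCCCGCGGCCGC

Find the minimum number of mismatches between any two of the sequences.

Pairwise Hamming distances:
  H210 vs H254: 2
  H210 vs H153: 9
  H210 vs H205: 9
  H210 vs H77: 7
  H254 vs H153: 9
  H254 vs H205: 8
  H254 vs H77: 8
  H153 vs H205: 13
  H153 vs H77: 12
  H205 vs H77: 12
The smallest is 2, between H210 and H254.

2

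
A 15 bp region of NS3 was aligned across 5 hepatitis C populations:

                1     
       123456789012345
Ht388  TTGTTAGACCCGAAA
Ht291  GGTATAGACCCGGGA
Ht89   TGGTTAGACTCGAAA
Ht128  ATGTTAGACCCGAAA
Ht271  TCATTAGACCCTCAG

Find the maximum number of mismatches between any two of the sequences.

Pairwise Hamming distances:
  Ht388 vs Ht291: 6
  Ht388 vs Ht89: 2
  Ht388 vs Ht128: 1
  Ht388 vs Ht271: 5
  Ht291 vs Ht89: 6
  Ht291 vs Ht128: 6
  Ht291 vs Ht271: 8
  Ht89 vs Ht128: 3
  Ht89 vs Ht271: 6
  Ht128 vs Ht271: 6
The largest is 8, between Ht291 and Ht271.

8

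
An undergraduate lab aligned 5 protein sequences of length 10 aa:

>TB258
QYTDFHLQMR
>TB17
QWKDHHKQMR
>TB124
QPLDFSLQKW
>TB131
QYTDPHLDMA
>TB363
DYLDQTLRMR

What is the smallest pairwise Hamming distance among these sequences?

3

Pairwise Hamming distances:
  TB258 vs TB17: 4
  TB258 vs TB124: 5
  TB258 vs TB131: 3
  TB258 vs TB363: 5
  TB17 vs TB124: 7
  TB17 vs TB131: 6
  TB17 vs TB363: 7
  TB124 vs TB131: 7
  TB124 vs TB363: 7
  TB131 vs TB363: 6
The smallest is 3, between TB258 and TB131.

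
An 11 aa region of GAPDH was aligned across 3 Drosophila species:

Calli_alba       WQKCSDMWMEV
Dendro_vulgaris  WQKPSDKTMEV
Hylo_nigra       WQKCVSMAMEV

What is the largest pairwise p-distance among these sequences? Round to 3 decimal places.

Pairwise Hamming distances:
  Calli_alba vs Dendro_vulgaris: 3
  Calli_alba vs Hylo_nigra: 3
  Dendro_vulgaris vs Hylo_nigra: 5
The largest is 5 mismatches, between Dendro_vulgaris and Hylo_nigra; p = 5/11 = 0.455.

0.455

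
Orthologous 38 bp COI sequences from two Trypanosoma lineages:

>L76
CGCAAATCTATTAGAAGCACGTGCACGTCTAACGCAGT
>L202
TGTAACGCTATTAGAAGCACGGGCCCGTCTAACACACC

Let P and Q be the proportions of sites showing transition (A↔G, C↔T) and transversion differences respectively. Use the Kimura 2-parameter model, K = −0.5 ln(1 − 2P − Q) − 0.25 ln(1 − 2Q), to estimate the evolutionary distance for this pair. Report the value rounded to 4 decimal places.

0.2857

Differing sites — 1:C/T (Ti); 3:C/T (Ti); 6:A/C (Tv); 7:T/G (Tv); 22:T/G (Tv); 25:A/C (Tv); 34:G/A (Ti); 37:G/C (Tv); 38:T/C (Ti).
Of the 9 differences, 4 transitions and 5 transversions over 38 sites: P = 4/38 = 0.105263, Q = 5/38 = 0.131579.
d = −0.5·ln(0.657895) − 0.25·ln(0.736842) = −0.5·(-0.418710) − 0.25·(-0.305382) = 0.2857.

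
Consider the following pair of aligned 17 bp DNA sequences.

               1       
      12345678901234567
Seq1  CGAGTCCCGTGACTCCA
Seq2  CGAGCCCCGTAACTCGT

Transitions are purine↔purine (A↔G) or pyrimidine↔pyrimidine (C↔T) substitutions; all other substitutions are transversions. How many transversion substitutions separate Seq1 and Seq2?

The sequences differ at positions 5 (T/C, transition), 11 (G/A, transition), 16 (C/G, transversion), 17 (A/T, transversion).
Of the 4 differences, 2 transitions and 2 transversions, so the answer is 2.

2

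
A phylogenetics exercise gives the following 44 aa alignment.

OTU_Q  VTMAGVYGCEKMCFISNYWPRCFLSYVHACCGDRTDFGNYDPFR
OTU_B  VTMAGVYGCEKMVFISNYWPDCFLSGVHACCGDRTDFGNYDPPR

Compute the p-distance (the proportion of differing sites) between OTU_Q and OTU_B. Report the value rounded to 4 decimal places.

Differing sites — 13:C/V; 21:R/D; 26:Y/G; 43:F/P.
There are 4 differences over 44 sites, so p = 4/44 = 0.0909.

0.0909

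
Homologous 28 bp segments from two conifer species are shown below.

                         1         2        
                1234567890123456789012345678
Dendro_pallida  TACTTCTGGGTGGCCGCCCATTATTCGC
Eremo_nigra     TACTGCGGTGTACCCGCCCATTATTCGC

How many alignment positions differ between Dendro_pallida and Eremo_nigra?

Differing sites — 5:T/G; 7:T/G; 9:G/T; 12:G/A; 13:G/C.
That gives 5 mismatches out of 28 aligned sites, so the Hamming distance is 5.

5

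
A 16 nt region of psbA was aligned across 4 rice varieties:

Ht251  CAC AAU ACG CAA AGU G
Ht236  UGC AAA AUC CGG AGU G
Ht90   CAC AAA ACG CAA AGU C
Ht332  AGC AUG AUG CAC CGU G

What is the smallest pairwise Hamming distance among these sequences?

Pairwise Hamming distances:
  Ht251 vs Ht236: 7
  Ht251 vs Ht90: 2
  Ht251 vs Ht332: 7
  Ht236 vs Ht90: 7
  Ht236 vs Ht332: 7
  Ht90 vs Ht332: 8
The smallest is 2, between Ht251 and Ht90.

2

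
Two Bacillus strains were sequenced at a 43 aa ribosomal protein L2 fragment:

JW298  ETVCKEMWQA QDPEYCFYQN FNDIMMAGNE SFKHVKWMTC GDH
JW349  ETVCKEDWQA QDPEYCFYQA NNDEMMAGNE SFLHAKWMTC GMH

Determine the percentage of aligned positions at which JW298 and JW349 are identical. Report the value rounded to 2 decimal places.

83.72%

Differing sites — 7:M/D; 20:N/A; 21:F/N; 24:I/E; 33:K/L; 35:V/A; 42:D/M.
36 of the 43 sites match, so the percent identity is 36/43 × 100 = 83.72%.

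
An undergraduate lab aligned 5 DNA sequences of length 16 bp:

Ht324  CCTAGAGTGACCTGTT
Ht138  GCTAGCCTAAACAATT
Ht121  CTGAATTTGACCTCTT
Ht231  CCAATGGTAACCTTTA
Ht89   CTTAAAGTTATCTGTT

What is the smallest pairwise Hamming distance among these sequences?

Pairwise Hamming distances:
  Ht324 vs Ht138: 7
  Ht324 vs Ht121: 6
  Ht324 vs Ht231: 6
  Ht324 vs Ht89: 4
  Ht138 vs Ht121: 10
  Ht138 vs Ht231: 9
  Ht138 vs Ht89: 9
  Ht121 vs Ht231: 8
  Ht121 vs Ht89: 6
  Ht231 vs Ht89: 8
The smallest is 4, between Ht324 and Ht89.

4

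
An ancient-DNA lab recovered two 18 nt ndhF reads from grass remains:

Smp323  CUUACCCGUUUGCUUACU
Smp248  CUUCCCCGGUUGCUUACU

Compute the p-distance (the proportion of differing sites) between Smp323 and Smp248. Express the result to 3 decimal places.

0.111

Differing sites — 4:A/C; 9:U/G.
There are 2 differences over 18 sites, so p = 2/18 = 0.111.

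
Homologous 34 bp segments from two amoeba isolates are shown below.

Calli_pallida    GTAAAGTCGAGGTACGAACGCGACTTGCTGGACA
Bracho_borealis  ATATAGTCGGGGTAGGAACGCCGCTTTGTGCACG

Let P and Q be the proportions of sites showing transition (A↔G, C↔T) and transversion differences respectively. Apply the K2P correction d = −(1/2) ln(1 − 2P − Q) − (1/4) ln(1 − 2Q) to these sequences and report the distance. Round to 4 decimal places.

0.3741

Differing sites — 1:G/A (Ti); 4:A/T (Tv); 10:A/G (Ti); 15:C/G (Tv); 22:G/C (Tv); 23:A/G (Ti); 27:G/T (Tv); 28:C/G (Tv); 31:G/C (Tv); 34:A/G (Ti).
Of the 10 differences, 4 transitions and 6 transversions over 34 sites: P = 4/34 = 0.117647, Q = 6/34 = 0.176471.
d = −0.5·ln(0.588235) − 0.25·ln(0.647058) = −0.5·(-0.530629) − 0.25·(-0.435319) = 0.3741.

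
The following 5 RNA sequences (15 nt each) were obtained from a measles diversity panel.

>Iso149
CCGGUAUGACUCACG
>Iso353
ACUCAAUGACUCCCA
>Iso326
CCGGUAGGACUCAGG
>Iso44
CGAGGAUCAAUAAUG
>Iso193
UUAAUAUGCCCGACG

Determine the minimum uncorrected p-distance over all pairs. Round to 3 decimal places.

Pairwise Hamming distances:
  Iso149 vs Iso353: 6
  Iso149 vs Iso326: 2
  Iso149 vs Iso44: 7
  Iso149 vs Iso193: 7
  Iso353 vs Iso326: 8
  Iso353 vs Iso44: 11
  Iso353 vs Iso193: 10
  Iso326 vs Iso44: 8
  Iso326 vs Iso193: 9
  Iso44 vs Iso193: 10
The smallest is 2 mismatches, between Iso149 and Iso326; p = 2/15 = 0.133.

0.133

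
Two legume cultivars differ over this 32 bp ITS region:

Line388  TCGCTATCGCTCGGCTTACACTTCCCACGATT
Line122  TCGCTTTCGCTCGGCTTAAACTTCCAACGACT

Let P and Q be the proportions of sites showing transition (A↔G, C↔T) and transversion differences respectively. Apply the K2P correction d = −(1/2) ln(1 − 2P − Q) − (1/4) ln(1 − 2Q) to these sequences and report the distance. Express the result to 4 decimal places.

0.1369

Mismatches occur at site 6 (A↔T, transversion), site 19 (C↔A, transversion), site 26 (C↔A, transversion), site 31 (T↔C, transition).
Of the 4 differences, 1 transition and 3 transversions over 32 sites: P = 1/32 = 0.031250, Q = 3/32 = 0.093750.
d = −0.5·ln(0.843750) − 0.25·ln(0.812500) = −0.5·(-0.169899) − 0.25·(-0.207639) = 0.1369.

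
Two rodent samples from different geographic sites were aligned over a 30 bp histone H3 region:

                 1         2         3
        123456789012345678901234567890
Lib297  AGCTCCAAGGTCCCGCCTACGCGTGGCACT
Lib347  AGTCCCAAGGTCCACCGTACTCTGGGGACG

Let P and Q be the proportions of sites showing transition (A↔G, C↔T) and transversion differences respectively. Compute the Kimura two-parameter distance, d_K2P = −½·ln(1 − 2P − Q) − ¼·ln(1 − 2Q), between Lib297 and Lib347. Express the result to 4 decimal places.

0.4459

Mismatches occur at site 3 (C↔T, transition), site 4 (T↔C, transition), site 14 (C↔A, transversion), site 15 (G↔C, transversion), site 17 (C↔G, transversion), site 21 (G↔T, transversion), site 23 (G↔T, transversion), site 24 (T↔G, transversion), site 27 (C↔G, transversion), site 30 (T↔G, transversion).
Of the 10 differences, 2 transitions and 8 transversions over 30 sites: P = 2/30 = 0.066667, Q = 8/30 = 0.266667.
d = −0.5·ln(0.599999) − 0.25·ln(0.466666) = −0.5·(-0.510827) − 0.25·(-0.762141) = 0.4459.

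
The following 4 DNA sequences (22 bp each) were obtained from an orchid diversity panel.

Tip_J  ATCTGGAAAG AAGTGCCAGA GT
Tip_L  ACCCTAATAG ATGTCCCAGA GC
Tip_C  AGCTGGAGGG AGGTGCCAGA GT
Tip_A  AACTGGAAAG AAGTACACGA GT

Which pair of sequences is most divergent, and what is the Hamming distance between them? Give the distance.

10

Pairwise Hamming distances:
  Tip_J vs Tip_L: 8
  Tip_J vs Tip_C: 4
  Tip_J vs Tip_A: 4
  Tip_L vs Tip_C: 9
  Tip_L vs Tip_A: 10
  Tip_C vs Tip_A: 7
The largest is 10, between Tip_L and Tip_A.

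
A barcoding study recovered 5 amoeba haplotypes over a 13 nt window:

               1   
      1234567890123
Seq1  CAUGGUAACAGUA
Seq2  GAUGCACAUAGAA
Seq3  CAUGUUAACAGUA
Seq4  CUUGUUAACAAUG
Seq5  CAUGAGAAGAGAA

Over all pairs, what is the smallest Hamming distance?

Pairwise Hamming distances:
  Seq1 vs Seq2: 6
  Seq1 vs Seq3: 1
  Seq1 vs Seq4: 4
  Seq1 vs Seq5: 4
  Seq2 vs Seq3: 6
  Seq2 vs Seq4: 9
  Seq2 vs Seq5: 5
  Seq3 vs Seq4: 3
  Seq3 vs Seq5: 4
  Seq4 vs Seq5: 7
The smallest is 1, between Seq1 and Seq3.

1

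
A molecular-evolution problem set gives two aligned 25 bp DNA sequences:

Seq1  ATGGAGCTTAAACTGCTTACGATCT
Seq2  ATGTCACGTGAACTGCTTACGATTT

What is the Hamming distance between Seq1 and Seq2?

Mismatches occur at site 4 (G→T), site 5 (A→C), site 6 (G→A), site 8 (T→G), site 10 (A→G), site 24 (C→T).
That gives 6 mismatches out of 25 aligned sites, so the Hamming distance is 6.

6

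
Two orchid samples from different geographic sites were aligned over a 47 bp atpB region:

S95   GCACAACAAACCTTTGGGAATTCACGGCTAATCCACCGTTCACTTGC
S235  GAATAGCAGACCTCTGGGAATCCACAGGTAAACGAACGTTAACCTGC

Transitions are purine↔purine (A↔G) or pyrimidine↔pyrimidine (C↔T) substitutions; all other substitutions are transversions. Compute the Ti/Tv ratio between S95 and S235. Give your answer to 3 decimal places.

1.167

The sequences differ at positions 2 (C/A, transversion), 4 (C/T, transition), 6 (A/G, transition), 9 (A/G, transition), 14 (T/C, transition), 22 (T/C, transition), 26 (G/A, transition), 28 (C/G, transversion), 32 (T/A, transversion), 34 (C/G, transversion), 36 (C/A, transversion), 41 (C/A, transversion), 44 (T/C, transition).
Of the 13 differences, 7 transitions and 6 transversions, so Ti/Tv = 7/6 = 1.167.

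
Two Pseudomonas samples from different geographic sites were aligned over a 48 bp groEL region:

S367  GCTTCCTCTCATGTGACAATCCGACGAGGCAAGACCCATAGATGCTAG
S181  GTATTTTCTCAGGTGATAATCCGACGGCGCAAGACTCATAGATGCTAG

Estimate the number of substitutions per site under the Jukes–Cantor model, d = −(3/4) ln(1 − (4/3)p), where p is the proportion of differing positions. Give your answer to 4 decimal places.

0.2158

Differing sites — 2:C/T; 3:T/A; 5:C/T; 6:C/T; 12:T/G; 17:C/T; 27:A/G; 28:G/C; 36:C/T.
p = 9/48 = 0.187500.
d = −0.75 · ln(1 − (4/3)·0.187500) = −0.75 · ln(0.750000) = −0.75 · (-0.287682) = 0.2158.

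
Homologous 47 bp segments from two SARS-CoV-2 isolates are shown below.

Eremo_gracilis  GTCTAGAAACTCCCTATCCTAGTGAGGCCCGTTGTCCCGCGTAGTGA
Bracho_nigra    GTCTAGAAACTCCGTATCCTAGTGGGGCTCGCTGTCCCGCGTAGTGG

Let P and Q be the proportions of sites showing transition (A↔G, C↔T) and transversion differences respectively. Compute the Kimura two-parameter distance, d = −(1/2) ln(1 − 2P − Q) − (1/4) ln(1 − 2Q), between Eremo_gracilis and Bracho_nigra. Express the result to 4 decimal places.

The sequences differ at positions 14 (C/G, transversion), 25 (A/G, transition), 29 (C/T, transition), 32 (T/C, transition), 47 (A/G, transition).
Of the 5 differences, 4 transitions and 1 transversion over 47 sites: P = 4/47 = 0.085106, Q = 1/47 = 0.021277.
d = −0.5·ln(0.808511) − 0.25·ln(0.957446) = −0.5·(-0.212561) − 0.25·(-0.043486) = 0.1172.

0.1172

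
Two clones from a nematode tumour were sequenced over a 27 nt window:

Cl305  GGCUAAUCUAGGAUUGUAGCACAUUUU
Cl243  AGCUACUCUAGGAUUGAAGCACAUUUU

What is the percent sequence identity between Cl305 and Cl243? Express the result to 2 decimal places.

The sequences differ at positions 1 (G/A), 6 (A/C), 17 (U/A).
24 of the 27 sites match, so the percent identity is 24/27 × 100 = 88.89%.

88.89%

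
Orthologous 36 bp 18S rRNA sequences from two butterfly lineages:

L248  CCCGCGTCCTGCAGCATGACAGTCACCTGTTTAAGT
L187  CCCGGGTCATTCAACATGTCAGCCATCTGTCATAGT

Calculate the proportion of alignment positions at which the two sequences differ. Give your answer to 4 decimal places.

Differing sites — 5:C/G; 9:C/A; 11:G/T; 14:G/A; 19:A/T; 23:T/C; 26:C/T; 31:T/C; 32:T/A; 33:A/T.
There are 10 differences over 36 sites, so p = 10/36 = 0.2778.

0.2778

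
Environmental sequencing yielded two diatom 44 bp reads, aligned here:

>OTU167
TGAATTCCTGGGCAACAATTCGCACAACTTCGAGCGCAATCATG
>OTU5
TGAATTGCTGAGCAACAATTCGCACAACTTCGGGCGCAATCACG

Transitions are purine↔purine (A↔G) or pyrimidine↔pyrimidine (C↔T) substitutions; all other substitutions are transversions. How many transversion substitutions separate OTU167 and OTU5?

1

Differing sites — 7:C/G (Tv); 11:G/A (Ti); 33:A/G (Ti); 43:T/C (Ti).
Of the 4 differences, 3 transitions and 1 transversion, so the answer is 1.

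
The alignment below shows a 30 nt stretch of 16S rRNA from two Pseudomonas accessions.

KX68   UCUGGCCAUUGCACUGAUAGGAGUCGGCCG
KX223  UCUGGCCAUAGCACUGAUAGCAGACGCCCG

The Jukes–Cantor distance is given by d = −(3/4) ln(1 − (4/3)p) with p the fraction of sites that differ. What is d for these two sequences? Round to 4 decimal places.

Differing sites — 10:U/A; 21:G/C; 24:U/A; 27:G/C.
p = 4/30 = 0.133333.
d = −0.75 · ln(1 − (4/3)·0.133333) = −0.75 · ln(0.822223) = −0.75 · (-0.195744) = 0.1468.

0.1468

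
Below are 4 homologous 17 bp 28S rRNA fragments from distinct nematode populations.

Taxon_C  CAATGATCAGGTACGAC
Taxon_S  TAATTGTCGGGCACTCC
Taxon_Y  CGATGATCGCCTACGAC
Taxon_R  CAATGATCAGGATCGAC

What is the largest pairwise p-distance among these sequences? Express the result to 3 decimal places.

Pairwise Hamming distances:
  Taxon_C vs Taxon_S: 7
  Taxon_C vs Taxon_Y: 4
  Taxon_C vs Taxon_R: 2
  Taxon_S vs Taxon_Y: 9
  Taxon_S vs Taxon_R: 8
  Taxon_Y vs Taxon_R: 6
The largest is 9 mismatches, between Taxon_S and Taxon_Y; p = 9/17 = 0.529.

0.529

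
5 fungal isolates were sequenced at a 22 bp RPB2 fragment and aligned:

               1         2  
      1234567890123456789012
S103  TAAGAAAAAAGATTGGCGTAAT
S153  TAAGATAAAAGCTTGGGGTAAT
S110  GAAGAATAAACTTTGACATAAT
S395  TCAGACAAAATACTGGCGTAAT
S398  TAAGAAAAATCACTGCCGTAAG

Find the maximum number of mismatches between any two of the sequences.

Pairwise Hamming distances:
  S103 vs S153: 3
  S103 vs S110: 6
  S103 vs S395: 4
  S103 vs S398: 5
  S153 vs S110: 8
  S153 vs S395: 6
  S153 vs S398: 8
  S110 vs S395: 9
  S110 vs S398: 8
  S395 vs S398: 6
The largest is 9, between S110 and S395.

9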